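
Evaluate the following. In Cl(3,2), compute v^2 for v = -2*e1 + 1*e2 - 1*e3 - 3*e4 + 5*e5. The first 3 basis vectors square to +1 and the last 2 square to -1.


v^2 = sum of c_i^2 * e_i^2
Positive signature terms (e_i^2 = +1): (-2)^2 + 1^2 + (-1)^2 = 6
Negative signature terms (e_j^2 = -1): (-3)^2 + 5^2 = 34
v^2 = 6 - 34 = -28


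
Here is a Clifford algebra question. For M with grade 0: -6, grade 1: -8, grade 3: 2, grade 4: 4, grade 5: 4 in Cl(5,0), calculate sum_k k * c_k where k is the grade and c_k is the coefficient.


Grade-weighted sum = sum of grade_k * coefficient_k
0*(-6) = 0
1*(-8) = -8
3*2 = 6
4*4 = 16
5*4 = 20
Total = 0 + (-8) + 6 + 16 + 20 = 34


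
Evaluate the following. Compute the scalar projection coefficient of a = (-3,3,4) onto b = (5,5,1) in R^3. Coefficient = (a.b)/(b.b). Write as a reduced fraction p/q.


Projection coefficient = (a . b) / (b . b)
a . b = (-3)*5 + 3*5 + 4*1
= -15 + 15 + 4 = 4
b . b = 5^2 + 5^2 + 1^2
= 25 + 25 + 1 = 51
Coefficient = 4/51
In lowest terms: 4/51


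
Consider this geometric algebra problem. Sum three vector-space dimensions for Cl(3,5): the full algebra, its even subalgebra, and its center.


n = 3 + 5 = 8
Total dim = 2^8 = 256
Even subalgebra dim = 2^7 = 128
n is even, so center dim = 1
Sum = 256 + 128 + 1 = 385


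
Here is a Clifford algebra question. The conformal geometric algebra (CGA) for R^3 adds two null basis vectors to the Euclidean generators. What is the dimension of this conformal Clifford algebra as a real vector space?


The conformal model of R^3 uses Cl(4,1): the 3 Euclidean generators plus two extra orthogonal generators e+ (e+^2 = +1) and e- (e-^2 = -1), from which the null vectors e0, einf are built.
Number of generators m = 3 + 2 = 5.
dim Cl(p,q) = 2^m = 2^5 = 32


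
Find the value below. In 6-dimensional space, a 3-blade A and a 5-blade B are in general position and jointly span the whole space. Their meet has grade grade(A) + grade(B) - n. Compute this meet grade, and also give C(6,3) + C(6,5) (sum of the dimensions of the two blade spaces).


Meet grade = grade(A) + grade(B) - n
= 3 + 5 - 6 = 2
C(6,3) = 20
C(6,5) = 6
dim_A + dim_B = 20 + 6 = 26


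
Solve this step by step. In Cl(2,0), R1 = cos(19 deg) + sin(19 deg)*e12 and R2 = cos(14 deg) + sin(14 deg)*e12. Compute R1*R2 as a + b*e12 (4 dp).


Same-plane rotors commute and their half-angles add:
R1*R2 = cos(a1 + a2) + sin(a1 + a2)*e12.
a1 + a2 = 19 + 14 = 33 deg
cos(33 deg) = 0.8387
sin(33 deg) = 0.5446
R1*R2 = 0.8387 + 0.5446*e12


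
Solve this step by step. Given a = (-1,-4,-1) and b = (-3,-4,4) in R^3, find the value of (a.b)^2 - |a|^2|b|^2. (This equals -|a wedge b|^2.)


a . b = (-1)*(-3) + (-4)*(-4) + (-1)*4
= 3 + 16 + (-4) = 15
|a|^2 = (-1)^2 + (-4)^2 + (-1)^2 = 18
|b|^2 = (-3)^2 + (-4)^2 + 4^2 = 41
(a.b)^2 = 15^2 = 225
|a|^2 * |b|^2 = 18 * 41 = 738
Result = 225 - 738 = -513


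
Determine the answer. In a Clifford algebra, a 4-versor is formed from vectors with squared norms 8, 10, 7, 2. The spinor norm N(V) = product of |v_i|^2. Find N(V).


Spinor norm N(V) = |v1|^2 * |v2|^2 * ... * |v4|^2
= 8 * 10 * 7 * 2
Running product: 8, 80, 560, 1120
N(V) = 1120


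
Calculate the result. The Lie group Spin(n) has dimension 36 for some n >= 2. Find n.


dim Spin(n) = dim so(n) = n(n-1)/2.
Solve n(n-1)/2 = 36, i.e. n^2 - n - 72 = 0.
Discriminant = 1 + 8*36 = 289
n = (1 + sqrt(289))/2 = (1 + 17)/2 = 9


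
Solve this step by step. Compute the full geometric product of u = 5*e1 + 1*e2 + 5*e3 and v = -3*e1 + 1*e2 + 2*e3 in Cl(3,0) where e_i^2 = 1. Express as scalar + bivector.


In Cl(3,0): e_i^2 = 1, e_ie_j = -e_je_i for i != j.
Scalar part = u . v = 5*(-3) + 1*1 + 5*2
= -15 + 1 + 10 = -4
e12 coeff = 5*1 - 1*(-3) = 5 - (-3) = 8
e13 coeff = 5*2 - 5*(-3) = 10 - (-15) = 25
e23 coeff = 1*2 - 5*1 = 2 - 5 = -3
uv = -4 + 8*e12 + 25*e13 - 3*e23


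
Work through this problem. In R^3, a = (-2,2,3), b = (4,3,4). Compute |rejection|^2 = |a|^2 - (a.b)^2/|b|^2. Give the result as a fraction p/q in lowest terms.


|a|^2 = (-2)^2 + 2^2 + 3^2 = 17
|b|^2 = 4^2 + 3^2 + 4^2 = 41
a . b = (-2)*4 + 2*3 + 3*4 = 10
(a.b)^2 = 10^2 = 100
|rej|^2 = 17 - 100/41
= (697 - 100)/41
= 597/41
In lowest terms: 597/41


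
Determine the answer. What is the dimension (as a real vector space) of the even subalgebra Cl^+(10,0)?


Even subalgebra dimension = 2^(n-1)
n = 10 + 0 = 10
2^(10 - 1) = 2^9 = 512
Verification: sum of C(10,k) for even k = 1 + 45 + 210 + 210 + 45 + 1 = 512
Result = 512


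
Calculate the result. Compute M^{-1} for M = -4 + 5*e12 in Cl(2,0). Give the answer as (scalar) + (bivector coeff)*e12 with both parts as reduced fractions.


M = -4 + 5*e12, where e12^2 = -1.
Since M commutes with its reverse ~M = a - b*e12, M * ~M = a^2 - b^2*e12^2 = a^2 + b^2.
So M^{-1} = ~M / (a^2 + b^2) = (a - b*e12)/(a^2 + b^2).
a^2 + b^2 = 16 + 25 = 41
Scalar part = -4/41 = -4/41
Bivector coeff = -5/41 = -5/41
M^{-1} = -4/41 - 5/41*e12


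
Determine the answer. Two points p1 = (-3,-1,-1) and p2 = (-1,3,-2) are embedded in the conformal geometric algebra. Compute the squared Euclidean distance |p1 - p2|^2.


p1 - p2 = (-2, -4, 1)
|p1 - p2|^2 = (-2)^2 + (-4)^2 + 1^2
= 4 + 16 + 1
= 21


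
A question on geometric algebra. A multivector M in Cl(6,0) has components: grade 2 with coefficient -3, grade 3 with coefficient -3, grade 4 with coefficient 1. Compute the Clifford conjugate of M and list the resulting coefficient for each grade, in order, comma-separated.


Clifford conjugate sign for grade k: (-1)^(k(k+1)/2)
Grade 2: (-1)^(2*3/2) = (-1)^3 = -1, coeff -3 -> 3
Grade 3: (-1)^(3*4/2) = (-1)^6 = 1, coeff -3 -> -3
Grade 4: (-1)^(4*5/2) = (-1)^10 = 1, coeff 1 -> 1
Conjugated coefficients: 3, -3, 1


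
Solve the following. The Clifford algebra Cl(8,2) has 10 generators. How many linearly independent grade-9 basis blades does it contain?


Number of grade-k basis blades in Cl(p,q) with n = p + q is C(n, k).
n = 8 + 2 = 10
C(10, 9) = 10! / (9! * 1!)
= 3628800 / (362880 * 1)
= 10


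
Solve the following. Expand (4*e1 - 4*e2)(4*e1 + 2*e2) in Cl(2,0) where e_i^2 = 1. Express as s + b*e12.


Expand: (4*e1 - 4*e2)(4*e1 + 2*e2)
= 4*4*e1e1 + 4*2*e1e2 + (-4)*4*e2e1 + (-4)*2*e2e2
Using e1^2 = e2^2 = 1, e2e1 = -e1e2:
Scalar part s = 4*4 + (-4)*2 = 16 + (-8) = 8
Bivector part b = 4*2 - (-4)*4 = 8 - (-16) = 24
uv = 8 + 24*e12


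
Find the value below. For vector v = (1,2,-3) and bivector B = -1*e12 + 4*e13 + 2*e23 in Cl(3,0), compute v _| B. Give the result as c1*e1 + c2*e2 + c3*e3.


Left contraction v _| B = <vB>_1 (grade-1 part of the geometric product vB).
Using e1_|e12 = e2, e2_|e12 = -e1, e1_|e13 = e3, e3_|e13 = -e1, e2_|e23 = e3, e3_|e23 = -e2:
e1 coeff: -v2*b12 - v3*b13 = -(2)*(-1) - (-3)*(4) = 14
e2 coeff: v1*b12 - v3*b23 = (1)*(-1) - (-3)*(2) = 5
e3 coeff: v1*b13 + v2*b23 = (1)*(4) + (2)*(2) = 8
v _| B = 14*e1 + 5*e2 + 8*e3


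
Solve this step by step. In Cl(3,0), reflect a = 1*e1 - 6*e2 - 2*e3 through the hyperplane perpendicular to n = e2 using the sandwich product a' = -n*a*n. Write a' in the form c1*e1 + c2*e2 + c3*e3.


Reflection formula: a' = -n*a*n, with n = e2 (unit vector, n^2 = 1).
For reflection through hyperplane perp to e2:
The component along e2 flips sign, others stay.
a = (1, -6, -2)
a' = (1, 6, -2)
a' = 1*e1 + 6*e2 - 2*e3


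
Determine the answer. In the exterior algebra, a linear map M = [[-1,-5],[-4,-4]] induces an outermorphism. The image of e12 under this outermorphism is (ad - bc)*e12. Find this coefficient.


The outermorphism of a linear map f sends e1^e2 to f(e1)^f(e2).
f(e1) = -1*e1 - 4*e2
f(e2) = -5*e1 - 4*e2
f(e1) ^ f(e2) = (-1*e1 - 4*e2) ^ (-5*e1 - 4*e2)
= (-1)*(-4)*e12 + (-4)*(-5)*e21
= (4 - 20)*e12
= -16*e12
Coefficient = -16


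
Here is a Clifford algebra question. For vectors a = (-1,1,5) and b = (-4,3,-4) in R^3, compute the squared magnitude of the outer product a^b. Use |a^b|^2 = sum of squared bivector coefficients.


a wedge b = (a1*b2 - a2*b1)*e12 + (a1*b3 - a3*b1)*e13 + (a2*b3 - a3*b2)*e23
e12 coeff: (-1)*3 - 1*(-4) = -3 - (-4) = 1
e13 coeff: (-1)*(-4) - 5*(-4) = 4 - (-20) = 24
e23 coeff: 1*(-4) - 5*3 = -4 - 15 = -19
|a wedge b|^2 = 1^2 + 24^2 + (-19)^2
= 1 + 576 + 361
= 938


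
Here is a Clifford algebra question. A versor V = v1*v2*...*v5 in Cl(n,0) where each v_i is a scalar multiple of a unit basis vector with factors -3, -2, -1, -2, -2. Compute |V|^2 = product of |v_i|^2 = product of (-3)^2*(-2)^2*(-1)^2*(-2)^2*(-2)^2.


Each vector v_i has |v_i|^2 = s_i^2
Squared scales: (-3)^2 = 9, (-2)^2 = 4, (-1)^2 = 1, (-2)^2 = 4, (-2)^2 = 4
|V|^2 = 9 * 4 * 1 * 4 * 4
= 576


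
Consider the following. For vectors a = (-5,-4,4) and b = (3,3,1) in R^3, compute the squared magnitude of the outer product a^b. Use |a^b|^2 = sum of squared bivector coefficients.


a wedge b = (a1*b2 - a2*b1)*e12 + (a1*b3 - a3*b1)*e13 + (a2*b3 - a3*b2)*e23
e12 coeff: (-5)*3 - (-4)*3 = -15 - (-12) = -3
e13 coeff: (-5)*1 - 4*3 = -5 - 12 = -17
e23 coeff: (-4)*1 - 4*3 = -4 - 12 = -16
|a wedge b|^2 = (-3)^2 + (-17)^2 + (-16)^2
= 9 + 289 + 256
= 554


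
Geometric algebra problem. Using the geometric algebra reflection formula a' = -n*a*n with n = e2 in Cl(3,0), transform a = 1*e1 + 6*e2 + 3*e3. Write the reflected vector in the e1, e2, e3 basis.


Reflection formula: a' = -n*a*n, with n = e2 (unit vector, n^2 = 1).
For reflection through hyperplane perp to e2:
The component along e2 flips sign, others stay.
a = (1, 6, 3)
a' = (1, -6, 3)
a' = 1*e1 - 6*e2 + 3*e3


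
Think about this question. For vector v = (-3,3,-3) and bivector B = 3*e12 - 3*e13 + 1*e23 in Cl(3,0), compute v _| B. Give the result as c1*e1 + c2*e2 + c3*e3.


Left contraction v _| B = <vB>_1 (grade-1 part of the geometric product vB).
Using e1_|e12 = e2, e2_|e12 = -e1, e1_|e13 = e3, e3_|e13 = -e1, e2_|e23 = e3, e3_|e23 = -e2:
e1 coeff: -v2*b12 - v3*b13 = -(3)*(3) - (-3)*(-3) = -18
e2 coeff: v1*b12 - v3*b23 = (-3)*(3) - (-3)*(1) = -6
e3 coeff: v1*b13 + v2*b23 = (-3)*(-3) + (3)*(1) = 12
v _| B = -18*e1 - 6*e2 + 12*e3


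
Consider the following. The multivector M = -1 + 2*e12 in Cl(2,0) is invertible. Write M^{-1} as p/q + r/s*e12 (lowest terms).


M = -1 + 2*e12, where e12^2 = -1.
Since M commutes with its reverse ~M = a - b*e12, M * ~M = a^2 - b^2*e12^2 = a^2 + b^2.
So M^{-1} = ~M / (a^2 + b^2) = (a - b*e12)/(a^2 + b^2).
a^2 + b^2 = 1 + 4 = 5
Scalar part = -1/5 = -1/5
Bivector coeff = -2/5 = -2/5
M^{-1} = -1/5 - 2/5*e12


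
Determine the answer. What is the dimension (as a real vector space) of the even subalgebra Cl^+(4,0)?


Even subalgebra dimension = 2^(n-1)
n = 4 + 0 = 4
2^(4 - 1) = 2^3 = 8
Verification: sum of C(4,k) for even k = 1 + 6 + 1 = 8
Result = 8


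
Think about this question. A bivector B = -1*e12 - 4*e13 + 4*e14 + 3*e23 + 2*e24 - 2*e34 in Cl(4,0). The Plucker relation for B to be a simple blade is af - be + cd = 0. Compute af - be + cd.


Plucker relation: af - be + cd
a*f = (-1)*(-2) = 2
b*e = (-4)*2 = -8
c*d = 4*3 = 12
af - be + cd = 2 - (-8) + 12
= 22


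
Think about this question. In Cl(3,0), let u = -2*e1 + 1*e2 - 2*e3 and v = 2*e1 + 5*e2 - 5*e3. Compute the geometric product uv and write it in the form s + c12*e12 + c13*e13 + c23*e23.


In Cl(3,0): e_i^2 = 1, e_ie_j = -e_je_i for i != j.
Scalar part = u . v = (-2)*2 + 1*5 + (-2)*(-5)
= -4 + 5 + 10 = 11
e12 coeff = (-2)*5 - 1*2 = -10 - 2 = -12
e13 coeff = (-2)*(-5) - (-2)*2 = 10 - (-4) = 14
e23 coeff = 1*(-5) - (-2)*5 = -5 - (-10) = 5
uv = 11 - 12*e12 + 14*e13 + 5*e23


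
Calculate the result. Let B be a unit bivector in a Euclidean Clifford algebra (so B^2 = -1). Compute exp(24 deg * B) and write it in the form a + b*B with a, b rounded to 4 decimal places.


For a unit bivector B with B^2 = -1, the exponential series gives
e^(theta*B) = cos(theta) + sin(theta)*B (the GA analogue of Euler's formula).
theta = 24 degrees = 0.418879 rad
cos(24 deg) = 0.9135
sin(24 deg) = 0.4067
exp(theta*B) = 0.9135 + 0.4067*B


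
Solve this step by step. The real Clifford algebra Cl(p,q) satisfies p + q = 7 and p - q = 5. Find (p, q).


We need p + q = 7 and p - q = 5.
Adding: 2p = 7 + 5 = 12, so p = 6.
Then q = 7 - 6 = 1.
(p, q) = (6, 1)


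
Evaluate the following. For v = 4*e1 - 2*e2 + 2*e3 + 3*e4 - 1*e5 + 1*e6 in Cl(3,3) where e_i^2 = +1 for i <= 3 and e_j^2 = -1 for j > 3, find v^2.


v^2 = sum of c_i^2 * e_i^2
Positive signature terms (e_i^2 = +1): 4^2 + (-2)^2 + 2^2 = 24
Negative signature terms (e_j^2 = -1): 3^2 + (-1)^2 + 1^2 = 11
v^2 = 24 - 11 = 13


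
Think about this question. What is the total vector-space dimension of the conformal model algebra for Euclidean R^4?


The conformal model of R^4 uses Cl(5,1): the 4 Euclidean generators plus two extra orthogonal generators e+ (e+^2 = +1) and e- (e-^2 = -1), from which the null vectors e0, einf are built.
Number of generators m = 4 + 2 = 6.
dim Cl(p,q) = 2^m = 2^6 = 64


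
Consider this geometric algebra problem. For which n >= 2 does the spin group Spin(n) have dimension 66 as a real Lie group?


dim Spin(n) = dim so(n) = n(n-1)/2.
Solve n(n-1)/2 = 66, i.e. n^2 - n - 132 = 0.
Discriminant = 1 + 8*66 = 529
n = (1 + sqrt(529))/2 = (1 + 23)/2 = 12


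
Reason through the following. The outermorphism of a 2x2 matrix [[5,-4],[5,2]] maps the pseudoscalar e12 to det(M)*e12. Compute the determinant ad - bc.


The outermorphism of a linear map f sends e1^e2 to f(e1)^f(e2).
f(e1) = 5*e1 + 5*e2
f(e2) = -4*e1 + 2*e2
f(e1) ^ f(e2) = (5*e1 + 5*e2) ^ (-4*e1 + 2*e2)
= 5*2*e12 + 5*(-4)*e21
= (10 - (-20))*e12
= 30*e12
Coefficient = 30


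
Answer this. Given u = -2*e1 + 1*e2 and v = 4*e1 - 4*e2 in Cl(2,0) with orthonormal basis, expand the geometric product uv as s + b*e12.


Expand: (-2*e1 + 1*e2)(4*e1 - 4*e2)
= (-2)*4*e1e1 + (-2)*(-4)*e1e2 + 1*4*e2e1 + 1*(-4)*e2e2
Using e1^2 = e2^2 = 1, e2e1 = -e1e2:
Scalar part s = (-2)*4 + 1*(-4) = -8 + (-4) = -12
Bivector part b = (-2)*(-4) - 1*4 = 8 - 4 = 4
uv = -12 + 4*e12


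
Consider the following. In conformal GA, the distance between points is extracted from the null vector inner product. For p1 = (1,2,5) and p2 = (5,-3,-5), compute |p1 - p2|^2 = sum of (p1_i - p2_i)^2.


p1 - p2 = (-4, 5, 10)
|p1 - p2|^2 = (-4)^2 + 5^2 + 10^2
= 16 + 25 + 100
= 141


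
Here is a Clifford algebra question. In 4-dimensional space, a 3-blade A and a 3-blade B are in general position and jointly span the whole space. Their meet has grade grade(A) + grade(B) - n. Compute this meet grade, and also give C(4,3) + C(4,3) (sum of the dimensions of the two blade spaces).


Meet grade = grade(A) + grade(B) - n
= 3 + 3 - 4 = 2
C(4,3) = 4
C(4,3) = 4
dim_A + dim_B = 4 + 4 = 8


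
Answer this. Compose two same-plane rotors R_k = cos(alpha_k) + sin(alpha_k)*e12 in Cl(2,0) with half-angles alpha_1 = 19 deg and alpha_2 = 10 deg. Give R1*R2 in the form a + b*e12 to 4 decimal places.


Same-plane rotors commute and their half-angles add:
R1*R2 = cos(a1 + a2) + sin(a1 + a2)*e12.
a1 + a2 = 19 + 10 = 29 deg
cos(29 deg) = 0.8746
sin(29 deg) = 0.4848
R1*R2 = 0.8746 + 0.4848*e12


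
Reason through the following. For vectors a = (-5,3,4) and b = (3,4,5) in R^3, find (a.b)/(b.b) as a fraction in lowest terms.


Projection coefficient = (a . b) / (b . b)
a . b = (-5)*3 + 3*4 + 4*5
= -15 + 12 + 20 = 17
b . b = 3^2 + 4^2 + 5^2
= 9 + 16 + 25 = 50
Coefficient = 17/50
In lowest terms: 17/50


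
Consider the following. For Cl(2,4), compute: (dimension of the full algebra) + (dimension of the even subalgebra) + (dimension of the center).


n = 2 + 4 = 6
Total dim = 2^6 = 64
Even subalgebra dim = 2^5 = 32
n is even, so center dim = 1
Sum = 64 + 32 + 1 = 97


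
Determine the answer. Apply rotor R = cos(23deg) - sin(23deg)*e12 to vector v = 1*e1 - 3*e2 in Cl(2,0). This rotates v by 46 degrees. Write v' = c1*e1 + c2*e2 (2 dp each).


Rotor R = cos(23deg) - sin(23deg)*e12
Rotation angle theta = 2 * 23 = 46 degrees
v' = R*v*~R rotates v by theta.
cos(46deg) = 0.6947, sin(46deg) = 0.7193
v'_1 = 1*cos(46deg) - (-3)*sin(46deg)
= 1*0.6947 - (-3)*0.7193
= 2.85
v'_2 = 1*sin(46deg) + (-3)*cos(46deg)
= 1*0.7193 + (-3)*0.6947
= -1.36
v' = 2.85*e1 - 1.36*e2


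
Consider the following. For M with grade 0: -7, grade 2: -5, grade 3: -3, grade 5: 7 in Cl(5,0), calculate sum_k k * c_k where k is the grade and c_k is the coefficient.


Grade-weighted sum = sum of grade_k * coefficient_k
0*(-7) = 0
2*(-5) = -10
3*(-3) = -9
5*7 = 35
Total = 0 + (-10) + (-9) + 35 = 16


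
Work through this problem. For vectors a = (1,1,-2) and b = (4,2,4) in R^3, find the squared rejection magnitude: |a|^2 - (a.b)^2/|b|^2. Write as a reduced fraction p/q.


|a|^2 = 1^2 + 1^2 + (-2)^2 = 6
|b|^2 = 4^2 + 2^2 + 4^2 = 36
a . b = 1*4 + 1*2 + (-2)*4 = -2
(a.b)^2 = (-2)^2 = 4
|rej|^2 = 6 - 4/36
= (216 - 4)/36
= 212/36
In lowest terms: 53/9


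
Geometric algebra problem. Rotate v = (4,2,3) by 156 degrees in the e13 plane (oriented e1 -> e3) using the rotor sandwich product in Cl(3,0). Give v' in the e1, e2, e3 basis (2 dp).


Rotor R = cos(78deg) - sin(78deg)*e13
Rotation angle theta = 2 * 78 = 156 degrees in the e13 plane (e1 -> e3).
The component perpendicular to the plane (e2) is invariant: v'_2 = v2 = 2.00
cos(156deg) = -0.9135, sin(156deg) = 0.4067
v'_1 = v1*cos(theta) - v3*sin(theta) = 4*(-0.9135) - 3*0.4067 = -4.87
v'_3 = v1*sin(theta) + v3*cos(theta) = 4*0.4067 + 3*(-0.9135) = -1.11
v' = -4.87*e1 + 2.00*e2 - 1.11*e3


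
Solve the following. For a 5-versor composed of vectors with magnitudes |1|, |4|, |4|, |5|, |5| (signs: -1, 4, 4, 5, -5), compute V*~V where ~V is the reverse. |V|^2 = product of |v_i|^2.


Each vector v_i has |v_i|^2 = s_i^2
Squared scales: (-1)^2 = 1, 4^2 = 16, 4^2 = 16, 5^2 = 25, (-5)^2 = 25
|V|^2 = 1 * 16 * 16 * 25 * 25
= 160000


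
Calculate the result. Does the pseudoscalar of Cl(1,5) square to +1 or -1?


The pseudoscalar I = e1...e_n (product of all n generators) of Cl(p,q) satisfies I^2 = (-1)^(q + n(n-1)/2).
p = 1, q = 5, n = p + q = 6
n(n-1)/2 = 6 * 5 / 2 = 15
Exponent = q + n(n-1)/2 = 5 + 15 = 20
I^2 = (-1)^20 = +1


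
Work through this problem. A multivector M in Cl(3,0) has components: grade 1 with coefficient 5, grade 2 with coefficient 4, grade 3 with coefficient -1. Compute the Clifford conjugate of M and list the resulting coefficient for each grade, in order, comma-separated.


Clifford conjugate sign for grade k: (-1)^(k(k+1)/2)
Grade 1: (-1)^(1*2/2) = (-1)^1 = -1, coeff 5 -> -5
Grade 2: (-1)^(2*3/2) = (-1)^3 = -1, coeff 4 -> -4
Grade 3: (-1)^(3*4/2) = (-1)^6 = 1, coeff -1 -> -1
Conjugated coefficients: -5, -4, -1


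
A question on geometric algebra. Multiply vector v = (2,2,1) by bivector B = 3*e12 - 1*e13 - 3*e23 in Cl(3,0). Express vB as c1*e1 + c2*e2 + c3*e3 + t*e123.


vB has grade-1 (vector) and grade-3 (trivector) parts: vB = (v _| B) + (v ^ B).
Vector part <vB>_1:
  e1: -v2*b12 - v3*b13 = -(2)*(3) - (1)*(-1) = -5
  e2: v1*b12 - v3*b23 = (2)*(3) - (1)*(-3) = 9
  e3: v1*b13 + v2*b23 = (2)*(-1) + (2)*(-3) = -8
Trivector part <vB>_3:
  e123: v1*b23 - v2*b13 + v3*b12 = (2)*(-3) - (2)*(-1) + (1)*(3) = -1
vB = -5*e1 + 9*e2 - 8*e3 - 1*e123


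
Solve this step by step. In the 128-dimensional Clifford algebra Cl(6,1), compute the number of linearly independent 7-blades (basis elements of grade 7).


Number of grade-k basis blades in Cl(p,q) with n = p + q is C(n, k).
n = 6 + 1 = 7
C(7, 7) = 7! / (7! * 0!)
= 5040 / (5040 * 1)
= 1


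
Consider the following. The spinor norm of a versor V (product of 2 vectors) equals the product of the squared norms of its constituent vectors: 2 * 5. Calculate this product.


Spinor norm N(V) = |v1|^2 * |v2|^2 * ... * |v2|^2
= 2 * 5
Running product: 2, 10
N(V) = 10


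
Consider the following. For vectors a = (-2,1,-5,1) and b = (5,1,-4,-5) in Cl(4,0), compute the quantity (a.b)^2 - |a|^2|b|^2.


a . b = (-2)*5 + 1*1 + (-5)*(-4) + 1*(-5)
= -10 + 1 + 20 + (-5) = 6
|a|^2 = (-2)^2 + 1^2 + (-5)^2 + 1^2 = 31
|b|^2 = 5^2 + 1^2 + (-4)^2 + (-5)^2 = 67
(a.b)^2 = 6^2 = 36
|a|^2 * |b|^2 = 31 * 67 = 2077
Result = 36 - 2077 = -2041


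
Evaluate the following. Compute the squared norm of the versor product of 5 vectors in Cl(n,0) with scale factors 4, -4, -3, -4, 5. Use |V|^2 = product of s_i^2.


Each vector v_i has |v_i|^2 = s_i^2
Squared scales: 4^2 = 16, (-4)^2 = 16, (-3)^2 = 9, (-4)^2 = 16, 5^2 = 25
|V|^2 = 16 * 16 * 9 * 16 * 25
= 921600


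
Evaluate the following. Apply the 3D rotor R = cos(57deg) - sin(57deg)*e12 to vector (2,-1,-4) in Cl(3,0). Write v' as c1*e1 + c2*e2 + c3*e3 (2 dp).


Rotor R = cos(57deg) - sin(57deg)*e12
Rotation angle theta = 2 * 57 = 114 degrees in the e12 plane (e1 -> e2).
The component perpendicular to the plane (e3) is invariant: v'_3 = v3 = -4.00
cos(114deg) = -0.4067, sin(114deg) = 0.9135
v'_1 = v1*cos(theta) - v2*sin(theta) = 2*(-0.4067) - (-1)*0.9135 = 0.10
v'_2 = v1*sin(theta) + v2*cos(theta) = 2*0.9135 + (-1)*(-0.4067) = 2.23
v' = 0.10*e1 + 2.23*e2 - 4.00*e3


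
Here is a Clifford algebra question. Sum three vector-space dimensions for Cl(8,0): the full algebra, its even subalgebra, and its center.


n = 8 + 0 = 8
Total dim = 2^8 = 256
Even subalgebra dim = 2^7 = 128
n is even, so center dim = 1
Sum = 256 + 128 + 1 = 385


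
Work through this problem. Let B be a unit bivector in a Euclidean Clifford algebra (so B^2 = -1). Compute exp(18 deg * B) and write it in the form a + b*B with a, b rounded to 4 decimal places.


For a unit bivector B with B^2 = -1, the exponential series gives
e^(theta*B) = cos(theta) + sin(theta)*B (the GA analogue of Euler's formula).
theta = 18 degrees = 0.314159 rad
cos(18 deg) = 0.9511
sin(18 deg) = 0.3090
exp(theta*B) = 0.9511 + 0.3090*B


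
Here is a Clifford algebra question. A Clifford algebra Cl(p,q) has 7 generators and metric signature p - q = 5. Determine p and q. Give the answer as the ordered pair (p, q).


We need p + q = 7 and p - q = 5.
Adding: 2p = 7 + 5 = 12, so p = 6.
Then q = 7 - 6 = 1.
(p, q) = (6, 1)


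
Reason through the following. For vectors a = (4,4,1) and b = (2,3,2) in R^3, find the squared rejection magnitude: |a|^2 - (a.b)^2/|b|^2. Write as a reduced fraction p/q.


|a|^2 = 4^2 + 4^2 + 1^2 = 33
|b|^2 = 2^2 + 3^2 + 2^2 = 17
a . b = 4*2 + 4*3 + 1*2 = 22
(a.b)^2 = 22^2 = 484
|rej|^2 = 33 - 484/17
= (561 - 484)/17
= 77/17
In lowest terms: 77/17


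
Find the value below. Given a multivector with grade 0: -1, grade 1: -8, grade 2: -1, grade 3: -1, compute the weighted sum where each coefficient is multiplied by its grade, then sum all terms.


Grade-weighted sum = sum of grade_k * coefficient_k
0*(-1) = 0
1*(-8) = -8
2*(-1) = -2
3*(-1) = -3
Total = 0 + (-8) + (-2) + (-3) = -13


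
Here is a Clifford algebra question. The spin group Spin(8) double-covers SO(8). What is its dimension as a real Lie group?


Spin(n) double-covers SO(n); both have Lie algebra so(n) of dimension n(n-1)/2.
n = 8
n(n-1) = 8 * 7 = 56
dim Spin(8) = 56/2 = 28


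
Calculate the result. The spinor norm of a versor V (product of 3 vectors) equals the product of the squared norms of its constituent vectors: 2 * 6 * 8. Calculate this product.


Spinor norm N(V) = |v1|^2 * |v2|^2 * ... * |v3|^2
= 2 * 6 * 8
Running product: 2, 12, 96
N(V) = 96


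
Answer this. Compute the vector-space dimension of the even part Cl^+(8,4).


Even subalgebra dimension = 2^(n-1)
n = 8 + 4 = 12
2^(12 - 1) = 2^11 = 2048
Verification: sum of C(12,k) for even k = 1 + 66 + 495 + 924 + 495 + 66 + 1 = 2048
Result = 2048


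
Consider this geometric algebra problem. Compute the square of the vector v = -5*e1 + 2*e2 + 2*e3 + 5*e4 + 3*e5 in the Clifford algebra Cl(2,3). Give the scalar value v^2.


v^2 = sum of c_i^2 * e_i^2
Positive signature terms (e_i^2 = +1): (-5)^2 + 2^2 = 29
Negative signature terms (e_j^2 = -1): 2^2 + 5^2 + 3^2 = 38
v^2 = 29 - 38 = -9


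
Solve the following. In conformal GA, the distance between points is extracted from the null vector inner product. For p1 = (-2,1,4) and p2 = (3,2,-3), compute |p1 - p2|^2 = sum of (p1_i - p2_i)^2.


p1 - p2 = (-5, -1, 7)
|p1 - p2|^2 = (-5)^2 + (-1)^2 + 7^2
= 25 + 1 + 49
= 75


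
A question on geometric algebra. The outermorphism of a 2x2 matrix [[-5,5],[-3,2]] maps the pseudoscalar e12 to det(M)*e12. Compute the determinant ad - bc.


The outermorphism of a linear map f sends e1^e2 to f(e1)^f(e2).
f(e1) = -5*e1 - 3*e2
f(e2) = 5*e1 + 2*e2
f(e1) ^ f(e2) = (-5*e1 - 3*e2) ^ (5*e1 + 2*e2)
= (-5)*2*e12 + (-3)*5*e21
= (-10 - (-15))*e12
= 5*e12
Coefficient = 5


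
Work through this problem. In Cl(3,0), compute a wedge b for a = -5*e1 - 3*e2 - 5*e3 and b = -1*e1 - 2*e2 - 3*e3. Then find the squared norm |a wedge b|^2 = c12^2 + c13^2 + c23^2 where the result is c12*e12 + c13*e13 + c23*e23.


a wedge b = (a1*b2 - a2*b1)*e12 + (a1*b3 - a3*b1)*e13 + (a2*b3 - a3*b2)*e23
e12 coeff: (-5)*(-2) - (-3)*(-1) = 10 - 3 = 7
e13 coeff: (-5)*(-3) - (-5)*(-1) = 15 - 5 = 10
e23 coeff: (-3)*(-3) - (-5)*(-2) = 9 - 10 = -1
|a wedge b|^2 = 7^2 + 10^2 + (-1)^2
= 49 + 100 + 1
= 150


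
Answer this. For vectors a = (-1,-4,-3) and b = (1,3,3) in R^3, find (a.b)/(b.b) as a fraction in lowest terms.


Projection coefficient = (a . b) / (b . b)
a . b = (-1)*1 + (-4)*3 + (-3)*3
= -1 + (-12) + (-9) = -22
b . b = 1^2 + 3^2 + 3^2
= 1 + 9 + 9 = 19
Coefficient = -22/19
In lowest terms: -22/19


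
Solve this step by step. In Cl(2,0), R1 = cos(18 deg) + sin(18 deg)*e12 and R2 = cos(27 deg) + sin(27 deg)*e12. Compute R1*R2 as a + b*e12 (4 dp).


Same-plane rotors commute and their half-angles add:
R1*R2 = cos(a1 + a2) + sin(a1 + a2)*e12.
a1 + a2 = 18 + 27 = 45 deg
cos(45 deg) = 0.7071
sin(45 deg) = 0.7071
R1*R2 = 0.7071 + 0.7071*e12


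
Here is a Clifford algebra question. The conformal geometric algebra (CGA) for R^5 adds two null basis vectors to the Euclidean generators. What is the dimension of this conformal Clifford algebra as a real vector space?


The conformal model of R^5 uses Cl(6,1): the 5 Euclidean generators plus two extra orthogonal generators e+ (e+^2 = +1) and e- (e-^2 = -1), from which the null vectors e0, einf are built.
Number of generators m = 5 + 2 = 7.
dim Cl(p,q) = 2^m = 2^7 = 128


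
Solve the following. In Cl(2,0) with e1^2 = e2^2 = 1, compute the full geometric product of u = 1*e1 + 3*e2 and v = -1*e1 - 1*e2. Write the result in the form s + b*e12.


Expand: (1*e1 + 3*e2)(-1*e1 - 1*e2)
= 1*(-1)*e1e1 + 1*(-1)*e1e2 + 3*(-1)*e2e1 + 3*(-1)*e2e2
Using e1^2 = e2^2 = 1, e2e1 = -e1e2:
Scalar part s = 1*(-1) + 3*(-1) = -1 + (-3) = -4
Bivector part b = 1*(-1) - 3*(-1) = -1 - (-3) = 2
uv = -4 + 2*e12


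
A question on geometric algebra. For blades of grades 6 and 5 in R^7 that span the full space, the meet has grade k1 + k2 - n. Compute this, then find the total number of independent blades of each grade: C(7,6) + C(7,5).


Meet grade = grade(A) + grade(B) - n
= 6 + 5 - 7 = 4
C(7,6) = 7
C(7,5) = 21
dim_A + dim_B = 7 + 21 = 28


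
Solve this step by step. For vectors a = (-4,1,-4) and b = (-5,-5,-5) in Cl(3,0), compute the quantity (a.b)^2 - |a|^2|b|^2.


a . b = (-4)*(-5) + 1*(-5) + (-4)*(-5)
= 20 + (-5) + 20 = 35
|a|^2 = (-4)^2 + 1^2 + (-4)^2 = 33
|b|^2 = (-5)^2 + (-5)^2 + (-5)^2 = 75
(a.b)^2 = 35^2 = 1225
|a|^2 * |b|^2 = 33 * 75 = 2475
Result = 1225 - 2475 = -1250


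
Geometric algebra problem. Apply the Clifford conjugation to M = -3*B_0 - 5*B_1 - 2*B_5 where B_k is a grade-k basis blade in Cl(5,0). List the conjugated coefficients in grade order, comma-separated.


Clifford conjugate sign for grade k: (-1)^(k(k+1)/2)
Grade 0: (-1)^(0*1/2) = (-1)^0 = 1, coeff -3 -> -3
Grade 1: (-1)^(1*2/2) = (-1)^1 = -1, coeff -5 -> 5
Grade 5: (-1)^(5*6/2) = (-1)^15 = -1, coeff -2 -> 2
Conjugated coefficients: -3, 5, 2


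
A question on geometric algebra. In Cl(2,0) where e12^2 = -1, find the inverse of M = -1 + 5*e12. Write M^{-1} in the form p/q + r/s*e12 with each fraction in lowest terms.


M = -1 + 5*e12, where e12^2 = -1.
Since M commutes with its reverse ~M = a - b*e12, M * ~M = a^2 - b^2*e12^2 = a^2 + b^2.
So M^{-1} = ~M / (a^2 + b^2) = (a - b*e12)/(a^2 + b^2).
a^2 + b^2 = 1 + 25 = 26
Scalar part = -1/26 = -1/26
Bivector coeff = -5/26 = -5/26
M^{-1} = -1/26 - 5/26*e12


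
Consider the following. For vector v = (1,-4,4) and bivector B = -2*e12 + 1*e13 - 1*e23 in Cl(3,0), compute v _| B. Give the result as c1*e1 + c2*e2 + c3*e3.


Left contraction v _| B = <vB>_1 (grade-1 part of the geometric product vB).
Using e1_|e12 = e2, e2_|e12 = -e1, e1_|e13 = e3, e3_|e13 = -e1, e2_|e23 = e3, e3_|e23 = -e2:
e1 coeff: -v2*b12 - v3*b13 = -(-4)*(-2) - (4)*(1) = -12
e2 coeff: v1*b12 - v3*b23 = (1)*(-2) - (4)*(-1) = 2
e3 coeff: v1*b13 + v2*b23 = (1)*(1) + (-4)*(-1) = 5
v _| B = -12*e1 + 2*e2 + 5*e3


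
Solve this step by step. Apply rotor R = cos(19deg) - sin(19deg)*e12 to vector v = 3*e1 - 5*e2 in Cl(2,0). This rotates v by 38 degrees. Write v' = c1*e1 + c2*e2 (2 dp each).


Rotor R = cos(19deg) - sin(19deg)*e12
Rotation angle theta = 2 * 19 = 38 degrees
v' = R*v*~R rotates v by theta.
cos(38deg) = 0.7880, sin(38deg) = 0.6157
v'_1 = 3*cos(38deg) - (-5)*sin(38deg)
= 3*0.7880 - (-5)*0.6157
= 5.44
v'_2 = 3*sin(38deg) + (-5)*cos(38deg)
= 3*0.6157 + (-5)*0.7880
= -2.09
v' = 5.44*e1 - 2.09*e2


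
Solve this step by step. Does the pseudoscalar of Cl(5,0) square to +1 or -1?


The pseudoscalar I = e1...e_n (product of all n generators) of Cl(p,q) satisfies I^2 = (-1)^(q + n(n-1)/2).
p = 5, q = 0, n = p + q = 5
n(n-1)/2 = 5 * 4 / 2 = 10
Exponent = q + n(n-1)/2 = 0 + 10 = 10
I^2 = (-1)^10 = +1


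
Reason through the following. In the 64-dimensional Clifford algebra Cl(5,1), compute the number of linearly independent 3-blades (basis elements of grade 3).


Number of grade-k basis blades in Cl(p,q) with n = p + q is C(n, k).
n = 5 + 1 = 6
C(6, 3) = 6! / (3! * 3!)
= 720 / (6 * 6)
= 20


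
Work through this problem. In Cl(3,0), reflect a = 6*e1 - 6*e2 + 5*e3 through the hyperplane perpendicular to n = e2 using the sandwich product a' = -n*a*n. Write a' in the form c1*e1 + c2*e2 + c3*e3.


Reflection formula: a' = -n*a*n, with n = e2 (unit vector, n^2 = 1).
For reflection through hyperplane perp to e2:
The component along e2 flips sign, others stay.
a = (6, -6, 5)
a' = (6, 6, 5)
a' = 6*e1 + 6*e2 + 5*e3


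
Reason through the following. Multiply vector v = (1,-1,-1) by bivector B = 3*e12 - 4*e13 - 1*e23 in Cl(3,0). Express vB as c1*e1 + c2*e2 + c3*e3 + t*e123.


vB has grade-1 (vector) and grade-3 (trivector) parts: vB = (v _| B) + (v ^ B).
Vector part <vB>_1:
  e1: -v2*b12 - v3*b13 = -(-1)*(3) - (-1)*(-4) = -1
  e2: v1*b12 - v3*b23 = (1)*(3) - (-1)*(-1) = 2
  e3: v1*b13 + v2*b23 = (1)*(-4) + (-1)*(-1) = -3
Trivector part <vB>_3:
  e123: v1*b23 - v2*b13 + v3*b12 = (1)*(-1) - (-1)*(-4) + (-1)*(3) = -8
vB = -1*e1 + 2*e2 - 3*e3 - 8*e123


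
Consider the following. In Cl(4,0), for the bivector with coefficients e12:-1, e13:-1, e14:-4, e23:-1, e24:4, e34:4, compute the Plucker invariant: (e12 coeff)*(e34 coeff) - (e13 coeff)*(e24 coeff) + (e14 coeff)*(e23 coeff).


Plucker relation: af - be + cd
a*f = (-1)*4 = -4
b*e = (-1)*4 = -4
c*d = (-4)*(-1) = 4
af - be + cd = -4 - (-4) + 4
= 4


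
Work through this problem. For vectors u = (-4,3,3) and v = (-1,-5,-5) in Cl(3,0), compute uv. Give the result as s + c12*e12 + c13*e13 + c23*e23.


In Cl(3,0): e_i^2 = 1, e_ie_j = -e_je_i for i != j.
Scalar part = u . v = (-4)*(-1) + 3*(-5) + 3*(-5)
= 4 + (-15) + (-15) = -26
e12 coeff = (-4)*(-5) - 3*(-1) = 20 - (-3) = 23
e13 coeff = (-4)*(-5) - 3*(-1) = 20 - (-3) = 23
e23 coeff = 3*(-5) - 3*(-5) = -15 - (-15) = 0
uv = -26 + 23*e12 + 23*e13 + 0*e23


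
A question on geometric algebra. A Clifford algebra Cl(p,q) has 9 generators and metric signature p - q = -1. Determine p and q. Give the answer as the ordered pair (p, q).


We need p + q = 9 and p - q = -1.
Adding: 2p = 9 + (-1) = 8, so p = 4.
Then q = 9 - 4 = 5.
(p, q) = (4, 5)


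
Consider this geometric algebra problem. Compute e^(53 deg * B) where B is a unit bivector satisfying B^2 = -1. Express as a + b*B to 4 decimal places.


For a unit bivector B with B^2 = -1, the exponential series gives
e^(theta*B) = cos(theta) + sin(theta)*B (the GA analogue of Euler's formula).
theta = 53 degrees = 0.925025 rad
cos(53 deg) = 0.6018
sin(53 deg) = 0.7986
exp(theta*B) = 0.6018 + 0.7986*B


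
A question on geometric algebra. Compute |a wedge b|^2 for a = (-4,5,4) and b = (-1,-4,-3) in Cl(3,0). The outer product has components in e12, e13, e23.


a wedge b = (a1*b2 - a2*b1)*e12 + (a1*b3 - a3*b1)*e13 + (a2*b3 - a3*b2)*e23
e12 coeff: (-4)*(-4) - 5*(-1) = 16 - (-5) = 21
e13 coeff: (-4)*(-3) - 4*(-1) = 12 - (-4) = 16
e23 coeff: 5*(-3) - 4*(-4) = -15 - (-16) = 1
|a wedge b|^2 = 21^2 + 16^2 + 1^2
= 441 + 256 + 1
= 698


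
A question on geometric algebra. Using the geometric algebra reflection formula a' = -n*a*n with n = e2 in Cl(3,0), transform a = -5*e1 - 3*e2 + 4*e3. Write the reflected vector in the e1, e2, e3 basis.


Reflection formula: a' = -n*a*n, with n = e2 (unit vector, n^2 = 1).
For reflection through hyperplane perp to e2:
The component along e2 flips sign, others stay.
a = (-5, -3, 4)
a' = (-5, 3, 4)
a' = -5*e1 + 3*e2 + 4*e3


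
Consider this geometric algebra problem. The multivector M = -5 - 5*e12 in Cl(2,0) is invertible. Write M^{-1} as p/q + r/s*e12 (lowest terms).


M = -5 - 5*e12, where e12^2 = -1.
Since M commutes with its reverse ~M = a - b*e12, M * ~M = a^2 - b^2*e12^2 = a^2 + b^2.
So M^{-1} = ~M / (a^2 + b^2) = (a - b*e12)/(a^2 + b^2).
a^2 + b^2 = 25 + 25 = 50
Scalar part = -5/50 = -1/10
Bivector coeff = 5/50 = 1/10
M^{-1} = -1/10 + 1/10*e12


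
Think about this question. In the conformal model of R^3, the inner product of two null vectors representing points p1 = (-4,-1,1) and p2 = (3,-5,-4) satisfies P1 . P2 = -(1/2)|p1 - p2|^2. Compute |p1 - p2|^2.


p1 - p2 = (-7, 4, 5)
|p1 - p2|^2 = (-7)^2 + 4^2 + 5^2
= 49 + 16 + 25
= 90


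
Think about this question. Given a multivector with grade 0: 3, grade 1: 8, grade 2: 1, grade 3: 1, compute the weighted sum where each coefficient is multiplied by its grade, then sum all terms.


Grade-weighted sum = sum of grade_k * coefficient_k
0*3 = 0
1*8 = 8
2*1 = 2
3*1 = 3
Total = 0 + 8 + 2 + 3 = 13


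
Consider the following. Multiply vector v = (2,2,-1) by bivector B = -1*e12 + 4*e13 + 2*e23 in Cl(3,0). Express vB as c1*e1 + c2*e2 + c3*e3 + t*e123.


vB has grade-1 (vector) and grade-3 (trivector) parts: vB = (v _| B) + (v ^ B).
Vector part <vB>_1:
  e1: -v2*b12 - v3*b13 = -(2)*(-1) - (-1)*(4) = 6
  e2: v1*b12 - v3*b23 = (2)*(-1) - (-1)*(2) = 0
  e3: v1*b13 + v2*b23 = (2)*(4) + (2)*(2) = 12
Trivector part <vB>_3:
  e123: v1*b23 - v2*b13 + v3*b12 = (2)*(2) - (2)*(4) + (-1)*(-1) = -3
vB = 6*e1 + 0*e2 + 12*e3 - 3*e123


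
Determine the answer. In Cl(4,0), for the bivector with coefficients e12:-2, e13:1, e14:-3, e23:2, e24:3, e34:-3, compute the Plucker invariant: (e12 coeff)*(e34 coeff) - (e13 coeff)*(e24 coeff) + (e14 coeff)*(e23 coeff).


Plucker relation: af - be + cd
a*f = (-2)*(-3) = 6
b*e = 1*3 = 3
c*d = (-3)*2 = -6
af - be + cd = 6 - 3 + (-6)
= -3


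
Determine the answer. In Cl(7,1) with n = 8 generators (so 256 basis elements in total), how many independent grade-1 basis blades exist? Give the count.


Number of grade-k basis blades in Cl(p,q) with n = p + q is C(n, k).
n = 7 + 1 = 8
C(8, 1) = 8! / (1! * 7!)
= 40320 / (1 * 5040)
= 8


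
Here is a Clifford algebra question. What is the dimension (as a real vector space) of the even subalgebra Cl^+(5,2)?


Even subalgebra dimension = 2^(n-1)
n = 5 + 2 = 7
2^(7 - 1) = 2^6 = 64
Verification: sum of C(7,k) for even k = 1 + 21 + 35 + 7 = 64
Result = 64


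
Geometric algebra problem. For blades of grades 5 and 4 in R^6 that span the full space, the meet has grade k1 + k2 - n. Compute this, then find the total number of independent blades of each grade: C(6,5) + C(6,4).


Meet grade = grade(A) + grade(B) - n
= 5 + 4 - 6 = 3
C(6,5) = 6
C(6,4) = 15
dim_A + dim_B = 6 + 15 = 21


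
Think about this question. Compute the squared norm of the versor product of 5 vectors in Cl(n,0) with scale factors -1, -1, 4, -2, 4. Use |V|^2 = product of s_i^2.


Each vector v_i has |v_i|^2 = s_i^2
Squared scales: (-1)^2 = 1, (-1)^2 = 1, 4^2 = 16, (-2)^2 = 4, 4^2 = 16
|V|^2 = 1 * 1 * 16 * 4 * 16
= 1024


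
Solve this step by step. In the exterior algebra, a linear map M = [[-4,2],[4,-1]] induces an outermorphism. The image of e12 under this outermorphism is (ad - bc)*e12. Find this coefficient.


The outermorphism of a linear map f sends e1^e2 to f(e1)^f(e2).
f(e1) = -4*e1 + 4*e2
f(e2) = 2*e1 - 1*e2
f(e1) ^ f(e2) = (-4*e1 + 4*e2) ^ (2*e1 - 1*e2)
= (-4)*(-1)*e12 + 4*2*e21
= (4 - 8)*e12
= -4*e12
Coefficient = -4


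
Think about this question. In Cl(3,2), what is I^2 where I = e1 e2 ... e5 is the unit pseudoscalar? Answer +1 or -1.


The pseudoscalar I = e1...e_n (product of all n generators) of Cl(p,q) satisfies I^2 = (-1)^(q + n(n-1)/2).
p = 3, q = 2, n = p + q = 5
n(n-1)/2 = 5 * 4 / 2 = 10
Exponent = q + n(n-1)/2 = 2 + 10 = 12
I^2 = (-1)^12 = +1


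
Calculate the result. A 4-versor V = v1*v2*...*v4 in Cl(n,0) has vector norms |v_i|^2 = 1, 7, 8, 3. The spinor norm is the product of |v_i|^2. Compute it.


Spinor norm N(V) = |v1|^2 * |v2|^2 * ... * |v4|^2
= 1 * 7 * 8 * 3
Running product: 1, 7, 56, 168
N(V) = 168


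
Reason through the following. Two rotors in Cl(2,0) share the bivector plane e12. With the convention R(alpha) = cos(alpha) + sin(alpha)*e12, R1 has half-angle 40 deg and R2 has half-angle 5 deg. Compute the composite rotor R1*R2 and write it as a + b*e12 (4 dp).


Same-plane rotors commute and their half-angles add:
R1*R2 = cos(a1 + a2) + sin(a1 + a2)*e12.
a1 + a2 = 40 + 5 = 45 deg
cos(45 deg) = 0.7071
sin(45 deg) = 0.7071
R1*R2 = 0.7071 + 0.7071*e12


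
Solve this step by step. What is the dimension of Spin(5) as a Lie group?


Spin(n) double-covers SO(n); both have Lie algebra so(n) of dimension n(n-1)/2.
n = 5
n(n-1) = 5 * 4 = 20
dim Spin(5) = 20/2 = 10


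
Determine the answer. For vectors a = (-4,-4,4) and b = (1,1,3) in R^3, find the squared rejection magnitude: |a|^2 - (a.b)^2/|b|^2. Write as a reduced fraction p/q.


|a|^2 = (-4)^2 + (-4)^2 + 4^2 = 48
|b|^2 = 1^2 + 1^2 + 3^2 = 11
a . b = (-4)*1 + (-4)*1 + 4*3 = 4
(a.b)^2 = 4^2 = 16
|rej|^2 = 48 - 16/11
= (528 - 16)/11
= 512/11
In lowest terms: 512/11


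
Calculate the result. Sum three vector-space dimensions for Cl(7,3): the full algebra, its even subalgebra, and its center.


n = 7 + 3 = 10
Total dim = 2^10 = 1024
Even subalgebra dim = 2^9 = 512
n is even, so center dim = 1
Sum = 1024 + 512 + 1 = 1537


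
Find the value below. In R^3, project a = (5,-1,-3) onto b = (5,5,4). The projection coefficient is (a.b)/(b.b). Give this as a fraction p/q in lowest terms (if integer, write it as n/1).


Projection coefficient = (a . b) / (b . b)
a . b = 5*5 + (-1)*5 + (-3)*4
= 25 + (-5) + (-12) = 8
b . b = 5^2 + 5^2 + 4^2
= 25 + 25 + 16 = 66
Coefficient = 8/66
In lowest terms: 4/33


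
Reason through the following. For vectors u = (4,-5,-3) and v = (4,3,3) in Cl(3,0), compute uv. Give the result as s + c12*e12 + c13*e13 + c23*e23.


In Cl(3,0): e_i^2 = 1, e_ie_j = -e_je_i for i != j.
Scalar part = u . v = 4*4 + (-5)*3 + (-3)*3
= 16 + (-15) + (-9) = -8
e12 coeff = 4*3 - (-5)*4 = 12 - (-20) = 32
e13 coeff = 4*3 - (-3)*4 = 12 - (-12) = 24
e23 coeff = (-5)*3 - (-3)*3 = -15 - (-9) = -6
uv = -8 + 32*e12 + 24*e13 - 6*e23


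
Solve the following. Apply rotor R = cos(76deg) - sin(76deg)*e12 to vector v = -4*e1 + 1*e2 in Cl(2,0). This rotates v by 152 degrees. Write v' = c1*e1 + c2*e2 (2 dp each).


Rotor R = cos(76deg) - sin(76deg)*e12
Rotation angle theta = 2 * 76 = 152 degrees
v' = R*v*~R rotates v by theta.
cos(152deg) = -0.8829, sin(152deg) = 0.4695
v'_1 = -4*cos(152deg) - 1*sin(152deg)
= -4*(-0.8829) - 1*0.4695
= 3.06
v'_2 = -4*sin(152deg) + 1*cos(152deg)
= -4*0.4695 + 1*(-0.8829)
= -2.76
v' = 3.06*e1 - 2.76*e2
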